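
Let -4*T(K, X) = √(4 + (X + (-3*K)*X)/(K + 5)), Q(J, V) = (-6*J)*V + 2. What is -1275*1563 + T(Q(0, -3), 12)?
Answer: -1992825 - I*√14/7 ≈ -1.9928e+6 - 0.53452*I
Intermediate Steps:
Q(J, V) = 2 - 6*J*V (Q(J, V) = -6*J*V + 2 = 2 - 6*J*V)
T(K, X) = -√(4 + (X - 3*K*X)/(5 + K))/4 (T(K, X) = -√(4 + (X + (-3*K)*X)/(K + 5))/4 = -√(4 + (X - 3*K*X)/(5 + K))/4)
-1275*1563 + T(Q(0, -3), 12) = -1275*1563 - √(20 + 12 + 4*(2 - 6*0*(-3)) - 3*(2 - 6*0*(-3))*12)/√(5 + (2 - 6*0*(-3)))/4 = -1992825 - √(20 + 12 + 4*(2 + 0) - 3*(2 + 0)*12)/√(5 + (2 + 0))/4 = -1992825 - √(20 + 12 + 4*2 - 3*2*12)/√(5 + 2)/4 = -1992825 - √7*√(20 + 12 + 8 - 72)/7/4 = -1992825 - 4*I*√14/7/4 = -1992825 - I*√14/7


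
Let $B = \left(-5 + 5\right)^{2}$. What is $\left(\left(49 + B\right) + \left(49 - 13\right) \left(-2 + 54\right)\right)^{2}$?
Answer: $3690241$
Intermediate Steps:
$B = 0$ ($B = 0^{2} = 0$)
$\left(\left(49 + B\right) + \left(49 - 13\right) \left(-2 + 54\right)\right)^{2} = \left(\left(49 + 0\right) + \left(49 - 13\right) \left(-2 + 54\right)\right)^{2} = \left(49 + 36 \cdot 52\right)^{2} = \left(49 + 1872\right)^{2} = 1921^{2} = 3690241$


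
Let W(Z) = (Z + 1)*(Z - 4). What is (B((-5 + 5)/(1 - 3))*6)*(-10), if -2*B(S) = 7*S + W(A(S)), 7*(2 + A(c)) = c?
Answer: 180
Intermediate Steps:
A(c) = -2 + c/7
W(Z) = (1 + Z)*(-4 + Z)
B(S) = -1 - 23*S/7 - (-2 + S/7)²/2 (B(S) = -(7*S + (-4 + (-2 + S/7)² - 3*(-2 + S/7)))/2 = -(7*S + (-4 + (-2 + S/7)² + (6 - 3*S/7)))/2 = -(7*S + (2 + (-2 + S/7)² - 3*S/7))/2 = -(2 + (-2 + S/7)² + 46*S/7)/2 = -1 - 23*S/7 - (-2 + S/7)²/2)
(B((-5 + 5)/(1 - 3))*6)*(-10) = ((-3 - 3*(-5 + 5)/(1 - 3) - (-5 + 5)²/(1 - 3)²/98)*6)*(-10) = ((-3 - 0/(-2) - (0/(-2))²/98)*6)*(-10) = ((-3 - 0*(-1)/2 - (0*(-½))²/98)*6)*(-10) = ((-3 - 3*0 - 1/98*0²)*6)*(-10) = ((-3 + 0 - 1/98*0)*6)*(-10) = ((-3 + 0 + 0)*6)*(-10) = -3*6*(-10) = -18*(-10) = 180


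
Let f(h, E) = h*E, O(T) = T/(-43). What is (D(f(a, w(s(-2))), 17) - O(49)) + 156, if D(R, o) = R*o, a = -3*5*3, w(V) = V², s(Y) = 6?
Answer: -1177463/43 ≈ -27383.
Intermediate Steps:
O(T) = -T/43 (O(T) = T*(-1/43) = -T/43)
a = -45 (a = -15*3 = -45)
f(h, E) = E*h
(D(f(a, w(s(-2))), 17) - O(49)) + 156 = ((6²*(-45))*17 - (-1)*49/43) + 156 = ((36*(-45))*17 - 1*(-49/43)) + 156 = (-1620*17 + 49/43) + 156 = (-27540 + 49/43) + 156 = -1184171/43 + 156 = -1177463/43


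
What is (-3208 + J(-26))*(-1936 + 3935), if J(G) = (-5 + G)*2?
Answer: -6536730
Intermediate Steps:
J(G) = -10 + 2*G
(-3208 + J(-26))*(-1936 + 3935) = (-3208 + (-10 + 2*(-26)))*(-1936 + 3935) = (-3208 + (-10 - 52))*1999 = (-3208 - 62)*1999 = -3270*1999 = -6536730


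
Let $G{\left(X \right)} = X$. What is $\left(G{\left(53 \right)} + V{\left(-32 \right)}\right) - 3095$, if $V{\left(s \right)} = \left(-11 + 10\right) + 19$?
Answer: $-3024$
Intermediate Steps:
$V{\left(s \right)} = 18$ ($V{\left(s \right)} = -1 + 19 = 18$)
$\left(G{\left(53 \right)} + V{\left(-32 \right)}\right) - 3095 = \left(53 + 18\right) - 3095 = 71 - 3095 = -3024$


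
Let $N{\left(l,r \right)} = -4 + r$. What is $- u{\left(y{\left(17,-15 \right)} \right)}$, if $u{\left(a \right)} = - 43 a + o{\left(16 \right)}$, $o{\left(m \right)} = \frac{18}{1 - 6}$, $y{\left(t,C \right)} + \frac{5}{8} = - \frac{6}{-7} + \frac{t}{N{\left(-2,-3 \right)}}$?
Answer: $- \frac{25437}{280} \approx -90.846$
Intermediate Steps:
$y{\left(t,C \right)} = \frac{13}{56} - \frac{t}{7}$ ($y{\left(t,C \right)} = - \frac{5}{8} + \left(- \frac{6}{-7} + \frac{t}{-4 - 3}\right) = - \frac{5}{8} + \left(\left(-6\right) \left(- \frac{1}{7}\right) + \frac{t}{-7}\right) = - \frac{5}{8} + \left(\frac{6}{7} + t \left(- \frac{1}{7}\right)\right) = - \frac{5}{8} - \left(- \frac{6}{7} + \frac{t}{7}\right) = \frac{13}{56} - \frac{t}{7}$)
$o{\left(m \right)} = - \frac{18}{5}$ ($o{\left(m \right)} = \frac{18}{1 - 6} = \frac{18}{-5} = 18 \left(- \frac{1}{5}\right) = - \frac{18}{5}$)
$u{\left(a \right)} = - \frac{18}{5} - 43 a$ ($u{\left(a \right)} = - 43 a - \frac{18}{5} = - \frac{18}{5} - 43 a$)
$- u{\left(y{\left(17,-15 \right)} \right)} = - (- \frac{18}{5} - 43 \left(\frac{13}{56} - \frac{17}{7}\right)) = - (- \frac{18}{5} - - \frac{5289}{56}) = - (- \frac{18}{5} + \frac{5289}{56}) = \left(-1\right) \frac{25437}{280} = - \frac{25437}{280}$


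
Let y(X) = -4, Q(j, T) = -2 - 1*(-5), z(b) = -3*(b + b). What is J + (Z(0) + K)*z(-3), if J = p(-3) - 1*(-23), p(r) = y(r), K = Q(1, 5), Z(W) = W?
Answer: 73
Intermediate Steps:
z(b) = -6*b
Q(j, T) = 3 (Q(j, T) = -2 + 5 = 3)
K = 3
p(r) = -4
J = 19 (J = -4 - 1*(-23) = -4 + 23 = 19)
J + (Z(0) + K)*z(-3) = 19 + (0 + 3)*(-6*(-3)) = 19 + 3*18 = 19 + 54 = 73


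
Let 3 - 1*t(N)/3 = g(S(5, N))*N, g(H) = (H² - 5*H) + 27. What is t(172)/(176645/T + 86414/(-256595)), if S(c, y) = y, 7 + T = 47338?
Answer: -180175718477333115/41236162741 ≈ -4.3694e+6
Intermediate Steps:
T = 47331 (T = -7 + 47338 = 47331)
g(H) = 27 + H² - 5*H
t(N) = 9 - 3*N*(27 + N² - 5*N) (t(N) = 9 - 3*(27 + N² - 5*N)*N = 9 - 3*N*(27 + N² - 5*N))
t(172)/(176645/T + 86414/(-256595)) = (9 - 3*172*(27 + 172² - 5*172))/(176645/47331 + 86414/(-256595)) = (9 - 3*172*(27 + 29584 - 860))/(176645*(1/47331) + 86414*(-1/256595)) = (9 - 3*172*28751)/(176645/47331 - 86414/256595) = (9 - 14835516)/(41236162741/12144897945) = -14835507*12144897945/41236162741 = -180175718477333115/41236162741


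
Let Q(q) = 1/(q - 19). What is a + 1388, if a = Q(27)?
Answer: 11105/8 ≈ 1388.1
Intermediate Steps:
Q(q) = 1/(-19 + q)
a = 1/8 (a = 1/(-19 + 27) = 1/8 ≈ 0.12500)
a + 1388 = 1/8 + 1388 = 11105/8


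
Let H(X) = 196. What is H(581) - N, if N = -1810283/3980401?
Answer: 781968879/3980401 ≈ 196.45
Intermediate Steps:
N = -1810283/3980401 (N = -1810283*1/3980401 = -1810283/3980401 ≈ -0.45480)
H(581) - N = 196 - 1*(-1810283/3980401) = 196 + 1810283/3980401 = 781968879/3980401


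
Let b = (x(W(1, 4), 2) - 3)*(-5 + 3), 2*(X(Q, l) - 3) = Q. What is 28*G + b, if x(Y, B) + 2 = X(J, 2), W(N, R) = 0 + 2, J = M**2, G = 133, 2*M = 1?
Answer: 14911/4 ≈ 3727.8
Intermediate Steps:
M = 1/2 (M = (1/2)*1 = 1/2 ≈ 0.50000)
J = 1/4 (J = (1/2)**2 = 1/4 ≈ 0.25000)
W(N, R) = 2
X(Q, l) = 3 + Q/2
x(Y, B) = 9/8 (x(Y, B) = -2 + (3 + (1/2)*(1/4)) = -2 + (3 + 1/8) = -2 + 25/8 = 9/8)
b = 15/4 (b = (9/8 - 3)*(-5 + 3) = -15/8*(-2) = 15/4 ≈ 3.7500)
28*G + b = 28*133 + 15/4 = 3724 + 15/4 = 14911/4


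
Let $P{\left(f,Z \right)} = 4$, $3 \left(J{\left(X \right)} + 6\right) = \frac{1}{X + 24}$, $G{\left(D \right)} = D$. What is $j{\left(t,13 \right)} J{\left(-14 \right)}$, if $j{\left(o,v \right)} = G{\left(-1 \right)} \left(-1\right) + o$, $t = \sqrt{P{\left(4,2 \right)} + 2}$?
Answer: $- \frac{179}{30} - \frac{179 \sqrt{6}}{30} \approx -20.582$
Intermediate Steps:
$J{\left(X \right)} = -6 + \frac{1}{3 \left(24 + X\right)}$ ($J{\left(X \right)} = -6 + \frac{1}{3 \left(X + 24\right)} = -6 + \frac{1}{3 \left(24 + X\right)}$)
$t = \sqrt{6}$ ($t = \sqrt{4 + 2} = \sqrt{6} \approx 2.4495$)
$j{\left(o,v \right)} = 1 + o$ ($j{\left(o,v \right)} = \left(-1\right) \left(-1\right) + o = 1 + o$)
$j{\left(t,13 \right)} J{\left(-14 \right)} = \left(1 + \sqrt{6}\right) \frac{-431 - -252}{3 \left(24 - 14\right)} = \left(1 + \sqrt{6}\right) \frac{-431 + 252}{3 \cdot 10} = \left(1 + \sqrt{6}\right) \frac{1}{3} \cdot \frac{1}{10} \left(-179\right) = \left(1 + \sqrt{6}\right) \left(- \frac{179}{30}\right) = - \frac{179}{30} - \frac{179 \sqrt{6}}{30}$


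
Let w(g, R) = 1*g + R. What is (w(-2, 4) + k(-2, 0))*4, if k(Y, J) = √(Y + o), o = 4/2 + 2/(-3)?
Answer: 8 + 4*I*√6/3 ≈ 8.0 + 3.266*I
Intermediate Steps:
o = 4/3 (o = 4*(½) + 2*(-⅓) = 2 - ⅔ = 4/3 ≈ 1.3333)
k(Y, J) = √(4/3 + Y) (k(Y, J) = √(Y + 4/3) = √(4/3 + Y))
w(g, R) = R + g (w(g, R) = g + R = R + g)
(w(-2, 4) + k(-2, 0))*4 = ((4 - 2) + √(12 + 9*(-2))/3)*4 = (2 + √(12 - 18)/3)*4 = (2 + √(-6)/3)*4 = (2 + (I*√6)/3)*4 = (2 + I*√6/3)*4 = 8 + 4*I*√6/3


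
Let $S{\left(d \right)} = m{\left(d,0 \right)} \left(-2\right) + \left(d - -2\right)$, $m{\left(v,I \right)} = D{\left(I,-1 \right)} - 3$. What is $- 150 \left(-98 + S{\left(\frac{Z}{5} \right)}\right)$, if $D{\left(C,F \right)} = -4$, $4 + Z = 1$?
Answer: $12390$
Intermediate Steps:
$Z = -3$ ($Z = -4 + 1 = -3$)
$m{\left(v,I \right)} = -7$ ($m{\left(v,I \right)} = -4 - 3 = -7$)
$S{\left(d \right)} = 16 + d$ ($S{\left(d \right)} = \left(-7\right) \left(-2\right) + \left(d - -2\right) = 14 + \left(d + 2\right) = 14 + \left(2 + d\right) = 16 + d$)
$- 150 \left(-98 + S{\left(\frac{Z}{5} \right)}\right) = - 150 \left(-98 + \left(16 - \frac{3}{5}\right)\right) = - 150 \left(-98 + \frac{77}{5}\right) = \left(-150\right) \left(- \frac{413}{5}\right) = 12390$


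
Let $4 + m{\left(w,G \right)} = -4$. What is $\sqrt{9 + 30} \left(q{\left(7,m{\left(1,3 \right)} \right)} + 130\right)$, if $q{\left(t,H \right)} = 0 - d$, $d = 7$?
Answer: $123 \sqrt{39} \approx 768.13$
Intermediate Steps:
$m{\left(w,G \right)} = -8$ ($m{\left(w,G \right)} = -4 - 4 = -8$)
$q{\left(t,H \right)} = -7$ ($q{\left(t,H \right)} = 0 - 7 = -7$)
$\sqrt{9 + 30} \left(q{\left(7,m{\left(1,3 \right)} \right)} + 130\right) = \sqrt{9 + 30} \left(-7 + 130\right) = \sqrt{39} \cdot 123 = 123 \sqrt{39}$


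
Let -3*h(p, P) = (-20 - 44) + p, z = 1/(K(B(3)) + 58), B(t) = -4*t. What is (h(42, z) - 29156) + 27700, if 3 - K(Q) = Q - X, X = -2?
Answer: -4346/3 ≈ -1448.7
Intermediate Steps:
K(Q) = 1 - Q (K(Q) = 3 - (Q - 1*(-2)) = 3 - (Q + 2) = 3 - (2 + Q) = 3 + (-2 - Q) = 1 - Q)
z = 1/71 (z = 1/((1 - (-4)*3) + 58) = 1/((1 - 1*(-12)) + 58) = 1/((1 + 12) + 58) = 1/(13 + 58) = 1/71 ≈ 0.014085)
h(p, P) = 64/3 - p/3 (h(p, P) = -((-20 - 44) + p)/3 = -(-64 + p)/3 = 64/3 - p/3)
(h(42, z) - 29156) + 27700 = ((64/3 - ⅓*42) - 29156) + 27700 = ((64/3 - 14) - 29156) + 27700 = (22/3 - 29156) + 27700 = -87446/3 + 27700 = -4346/3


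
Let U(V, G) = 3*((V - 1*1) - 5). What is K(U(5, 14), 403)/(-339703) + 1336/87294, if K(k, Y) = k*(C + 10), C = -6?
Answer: 227445368/14827016841 ≈ 0.015340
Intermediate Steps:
U(V, G) = -18 + 3*V (U(V, G) = 3*((V - 1) - 5) = 3*((-1 + V) - 5) = 3*(-6 + V) = -18 + 3*V)
K(k, Y) = 4*k (K(k, Y) = k*(-6 + 10) = k*4 = 4*k)
K(U(5, 14), 403)/(-339703) + 1336/87294 = (4*(-18 + 3*5))/(-339703) + 1336/87294 = (4*(-18 + 15))*(-1/339703) + 1336*(1/87294) = (4*(-3))*(-1/339703) + 668/43647 = -12*(-1/339703) + 668/43647 = 12/339703 + 668/43647 = 227445368/14827016841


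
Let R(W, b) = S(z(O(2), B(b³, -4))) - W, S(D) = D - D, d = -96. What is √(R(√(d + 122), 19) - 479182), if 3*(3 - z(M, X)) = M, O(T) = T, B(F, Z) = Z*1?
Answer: √(-479182 - √26) ≈ 692.23*I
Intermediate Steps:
B(F, Z) = Z
z(M, X) = 3 - M/3
S(D) = 0
R(W, b) = -W (R(W, b) = 0 - W = -W)
√(R(√(d + 122), 19) - 479182) = √(-√(-96 + 122) - 479182) = √(-√26 - 479182) = √(-479182 - √26)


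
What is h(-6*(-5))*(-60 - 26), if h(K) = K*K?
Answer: -77400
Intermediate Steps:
h(K) = K²
h(-6*(-5))*(-60 - 26) = (-6*(-5))²*(-60 - 26) = 30²*(-86) = 900*(-86) = -77400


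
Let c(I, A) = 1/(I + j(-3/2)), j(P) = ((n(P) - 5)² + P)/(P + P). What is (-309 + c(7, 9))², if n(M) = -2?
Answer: 268402689/2809 ≈ 95551.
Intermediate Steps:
j(P) = (49 + P)/(2*P) (j(P) = ((-2 - 5)² + P)/(P + P) = ((-7)² + P)/((2*P)) = (49 + P)*(1/(2*P)) = (49 + P)/(2*P))
c(I, A) = 1/(-95/6 + I) (c(I, A) = 1/(I + (49 - 3/2)/(2*((-3/2)))) = 1/(I + (49 - 3*½)/(2*((-3*½)))) = 1/(I + (49 - 3/2)/(2*(-3/2))) = 1/(I + (½)*(-⅔)*(95/2)) = 1/(I - 95/6) = 1/(-95/6 + I))
(-309 + c(7, 9))² = (-309 + 6/(-95 + 6*7))² = (-309 + 6/(-95 + 42))² = (-309 + 6/(-53))² = (-309 + 6*(-1/53))² = (-309 - 6/53)² = (-16383/53)² = 268402689/2809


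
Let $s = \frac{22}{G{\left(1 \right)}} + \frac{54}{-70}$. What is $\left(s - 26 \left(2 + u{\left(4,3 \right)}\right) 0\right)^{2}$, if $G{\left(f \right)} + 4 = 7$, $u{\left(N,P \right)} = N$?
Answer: $\frac{474721}{11025} \approx 43.059$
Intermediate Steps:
$G{\left(f \right)} = 3$ ($G{\left(f \right)} = -4 + 7 = 3$)
$s = \frac{689}{105}$ ($s = \frac{22}{3} + \frac{54}{-70} = 22 \cdot \frac{1}{3} + 54 \left(- \frac{1}{70}\right) = \frac{22}{3} - \frac{27}{35} = \frac{689}{105} \approx 6.5619$)
$\left(s - 26 \left(2 + u{\left(4,3 \right)}\right) 0\right)^{2} = \left(\frac{689}{105} - 26 \left(2 + 4\right) 0\right)^{2} = \left(\frac{689}{105} - 26 \cdot 6 \cdot 0\right)^{2} = \left(\frac{689}{105} - 0\right)^{2} = \left(\frac{689}{105} + 0\right)^{2} = \left(\frac{689}{105}\right)^{2} = \frac{474721}{11025}$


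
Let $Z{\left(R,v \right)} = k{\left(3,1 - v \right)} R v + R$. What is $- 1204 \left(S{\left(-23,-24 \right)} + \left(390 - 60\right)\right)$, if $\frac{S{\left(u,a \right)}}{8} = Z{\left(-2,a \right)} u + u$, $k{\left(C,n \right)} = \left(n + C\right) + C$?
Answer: $329026712$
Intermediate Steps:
$k{\left(C,n \right)} = n + 2 C$ ($k{\left(C,n \right)} = \left(C + n\right) + C = n + 2 C$)
$Z{\left(R,v \right)} = R + R v \left(7 - v\right)$ ($Z{\left(R,v \right)} = \left(\left(1 - v\right) + 2 \cdot 3\right) R v + R = \left(\left(1 - v\right) + 6\right) R v + R = \left(7 - v\right) R v + R = R \left(7 - v\right) v + R = R v \left(7 - v\right) + R = R + R v \left(7 - v\right)$)
$S{\left(u,a \right)} = 8 u + 8 u \left(-2 + 2 a \left(-7 + a\right)\right)$ ($S{\left(u,a \right)} = 8 \left(\left(-1\right) \left(-2\right) \left(-1 + a \left(-7 + a\right)\right) u + u\right) = 8 \left(\left(-2 + 2 a \left(-7 + a\right)\right) u + u\right) = 8 \left(u \left(-2 + 2 a \left(-7 + a\right)\right) + u\right) = 8 \left(u + u \left(-2 + 2 a \left(-7 + a\right)\right)\right) = 8 u + 8 u \left(-2 + 2 a \left(-7 + a\right)\right)$)
$- 1204 \left(S{\left(-23,-24 \right)} + \left(390 - 60\right)\right) = - 1204 \left(8 \left(-23\right) \left(-1 + 2 \left(-24\right) \left(-7 - 24\right)\right) + \left(390 - 60\right)\right) = - 1204 \left(8 \left(-23\right) \left(-1 + 2 \left(-24\right) \left(-31\right)\right) + \left(390 - 60\right)\right) = - 1204 \left(8 \left(-23\right) \left(-1 + 1488\right) + 330\right) = - 1204 \left(8 \left(-23\right) 1487 + 330\right) = - 1204 \left(-273608 + 330\right) = \left(-1204\right) \left(-273278\right) = 329026712$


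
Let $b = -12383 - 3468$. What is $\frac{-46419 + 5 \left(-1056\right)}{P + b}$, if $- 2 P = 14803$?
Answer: $\frac{103398}{46505} \approx 2.2234$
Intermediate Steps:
$P = - \frac{14803}{2}$ ($P = \left(- \frac{1}{2}\right) 14803 = - \frac{14803}{2} \approx -7401.5$)
$b = -15851$ ($b = -12383 - 3468 = -15851$)
$\frac{-46419 + 5 \left(-1056\right)}{P + b} = \frac{-46419 + 5 \left(-1056\right)}{- \frac{14803}{2} - 15851} = \frac{-46419 - 5280}{- \frac{46505}{2}} = \left(-51699\right) \left(- \frac{2}{46505}\right) = \frac{103398}{46505}$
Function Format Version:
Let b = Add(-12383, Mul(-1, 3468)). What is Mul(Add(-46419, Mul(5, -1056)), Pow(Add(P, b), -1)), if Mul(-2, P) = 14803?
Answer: Rational(103398, 46505) ≈ 2.2234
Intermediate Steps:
P = Rational(-14803, 2) (P = Mul(Rational(-1, 2), 14803) = Rational(-14803, 2) ≈ -7401.5)
b = -15851 (b = Add(-12383, -3468) = -15851)
Mul(Add(-46419, Mul(5, -1056)), Pow(Add(P, b), -1)) = Mul(Add(-46419, Mul(5, -1056)), Pow(Add(Rational(-14803, 2), -15851), -1)) = Mul(Add(-46419, -5280), Pow(Rational(-46505, 2), -1)) = Mul(-51699, Rational(-2, 46505)) = Rational(103398, 46505)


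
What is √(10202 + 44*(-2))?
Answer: √10114 ≈ 100.57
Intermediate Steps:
√(10202 + 44*(-2)) = √(10202 - 88) = √10114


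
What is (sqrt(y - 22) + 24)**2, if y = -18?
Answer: 536 + 96*I*sqrt(10) ≈ 536.0 + 303.58*I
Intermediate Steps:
(sqrt(y - 22) + 24)**2 = (sqrt(-18 - 22) + 24)**2 = (sqrt(-40) + 24)**2 = (2*I*sqrt(10) + 24)**2 = (24 + 2*I*sqrt(10))**2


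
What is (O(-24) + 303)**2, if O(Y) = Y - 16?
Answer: 69169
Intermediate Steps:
O(Y) = -16 + Y
(O(-24) + 303)**2 = ((-16 - 24) + 303)**2 = (-40 + 303)**2 = 263**2 = 69169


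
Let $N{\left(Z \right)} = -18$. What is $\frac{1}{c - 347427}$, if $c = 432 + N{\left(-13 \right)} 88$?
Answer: $- \frac{1}{348579} \approx -2.8688 \cdot 10^{-6}$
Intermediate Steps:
$c = -1152$ ($c = 432 - 1584 = -1152$)
$\frac{1}{c - 347427} = \frac{1}{-1152 - 347427} = \frac{1}{-348579} = - \frac{1}{348579}$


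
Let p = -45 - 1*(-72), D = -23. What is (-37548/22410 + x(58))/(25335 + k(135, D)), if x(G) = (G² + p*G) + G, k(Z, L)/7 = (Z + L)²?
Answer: 6207974/140863035 ≈ 0.044071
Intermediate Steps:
p = 27 (p = -45 + 72 = 27)
k(Z, L) = 7*(L + Z)² (k(Z, L) = 7*(Z + L)² = 7*(L + Z)²)
x(G) = G² + 28*G (x(G) = (G² + 27*G) + G = G² + 28*G)
(-37548/22410 + x(58))/(25335 + k(135, D)) = (-37548/22410 + 58*(28 + 58))/(25335 + 7*(-23 + 135)²) = (-37548*1/22410 + 58*86)/(25335 + 7*112²) = (-2086/1245 + 4988)/(25335 + 7*12544) = 6207974/(1245*(25335 + 87808)) = (6207974/1245)/113143 = (6207974/1245)*(1/113143) = 6207974/140863035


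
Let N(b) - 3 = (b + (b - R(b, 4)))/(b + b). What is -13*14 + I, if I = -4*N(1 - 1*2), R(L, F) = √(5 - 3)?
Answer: -198 - 2*√2 ≈ -200.83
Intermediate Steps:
R(L, F) = √2
N(b) = 3 + (-√2 + 2*b)/(2*b) (N(b) = 3 + (b + (b - √2))/(b + b) = 3 + (-√2 + 2*b)/((2*b)) = 3 + (-√2 + 2*b)*(1/(2*b)) = 3 + (-√2 + 2*b)/(2*b))
I = -16 - 2*√2 (I = -4*(4 - √2/(2*(1 - 1*2))) = -4*(4 - √2/(2*(1 - 2))) = -4*(4 - ½*√2/(-1)) = -4*(4 - ½*√2*(-1)) = -4*(4 + √2/2) = -16 - 2*√2 ≈ -18.828)
-13*14 + I = -13*14 + (-16 - 2*√2) = -182 + (-16 - 2*√2) = -198 - 2*√2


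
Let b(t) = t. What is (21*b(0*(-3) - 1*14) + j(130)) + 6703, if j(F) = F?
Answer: 6539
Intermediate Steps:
(21*b(0*(-3) - 1*14) + j(130)) + 6703 = (21*(0*(-3) - 1*14) + 130) + 6703 = (21*(0 - 14) + 130) + 6703 = (21*(-14) + 130) + 6703 = (-294 + 130) + 6703 = -164 + 6703 = 6539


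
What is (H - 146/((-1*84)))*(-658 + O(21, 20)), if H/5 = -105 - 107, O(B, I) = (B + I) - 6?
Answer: 3955783/6 ≈ 6.5930e+5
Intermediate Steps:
O(B, I) = -6 + B + I
H = -1060 (H = 5*(-105 - 107) = 5*(-212) = -1060)
(H - 146/((-1*84)))*(-658 + O(21, 20)) = (-1060 - 146/((-1*84)))*(-658 + (-6 + 21 + 20)) = (-1060 - 146/(-84))*(-658 + 35) = (-1060 - 146*(-1/84))*(-623) = (-1060 + 73/42)*(-623) = -44447/42*(-623) = 3955783/6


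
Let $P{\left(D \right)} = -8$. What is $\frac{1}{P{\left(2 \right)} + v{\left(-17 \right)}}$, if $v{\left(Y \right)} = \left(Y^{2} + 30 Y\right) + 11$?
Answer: $- \frac{1}{218} \approx -0.0045872$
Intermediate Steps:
$v{\left(Y \right)} = 11 + Y^{2} + 30 Y$
$\frac{1}{P{\left(2 \right)} + v{\left(-17 \right)}} = \frac{1}{-8 + \left(11 + \left(-17\right)^{2} + 30 \left(-17\right)\right)} = \frac{1}{-8 + \left(11 + 289 - 510\right)} = \frac{1}{-8 - 210} = \frac{1}{-218} = - \frac{1}{218}$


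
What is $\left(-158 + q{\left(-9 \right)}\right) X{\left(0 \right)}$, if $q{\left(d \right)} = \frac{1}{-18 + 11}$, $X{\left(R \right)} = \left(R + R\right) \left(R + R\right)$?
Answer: $0$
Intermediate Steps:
$X{\left(R \right)} = 4 R^{2}$ ($X{\left(R \right)} = 2 R 2 R = 4 R^{2}$)
$q{\left(d \right)} = - \frac{1}{7}$ ($q{\left(d \right)} = \frac{1}{-7} = - \frac{1}{7}$)
$\left(-158 + q{\left(-9 \right)}\right) X{\left(0 \right)} = \left(-158 - \frac{1}{7}\right) 4 \cdot 0^{2} = - \frac{1107 \cdot 4 \cdot 0}{7} = \left(- \frac{1107}{7}\right) 0 = 0$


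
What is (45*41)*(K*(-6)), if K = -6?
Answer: 66420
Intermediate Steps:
(45*41)*(K*(-6)) = (45*41)*(-6*(-6)) = 1845*36 = 66420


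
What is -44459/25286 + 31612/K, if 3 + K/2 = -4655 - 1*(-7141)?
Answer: 289278819/62785138 ≈ 4.6074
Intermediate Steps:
K = 4966 (K = -6 + 2*(-4655 - 1*(-7141)) = -6 + 2*(-4655 + 7141) = -6 + 2*2486 = -6 + 4972 = 4966)
-44459/25286 + 31612/K = -44459/25286 + 31612/4966 = -44459*1/25286 + 31612*(1/4966) = -44459/25286 + 15806/2483 = 289278819/62785138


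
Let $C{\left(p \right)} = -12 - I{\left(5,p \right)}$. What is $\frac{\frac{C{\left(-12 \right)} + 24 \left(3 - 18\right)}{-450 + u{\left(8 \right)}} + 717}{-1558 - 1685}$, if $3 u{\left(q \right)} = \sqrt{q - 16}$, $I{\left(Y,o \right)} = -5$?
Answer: $- \frac{218037431}{985065574} - \frac{367 i \sqrt{2}}{985065574} \approx -0.22134 - 5.2688 \cdot 10^{-7} i$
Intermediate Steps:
$C{\left(p \right)} = -7$ ($C{\left(p \right)} = -12 - -5 = -12 + 5 = -7$)
$u{\left(q \right)} = \frac{\sqrt{-16 + q}}{3}$ ($u{\left(q \right)} = \frac{\sqrt{q - 16}}{3} = \frac{\sqrt{-16 + q}}{3}$)
$\frac{\frac{C{\left(-12 \right)} + 24 \left(3 - 18\right)}{-450 + u{\left(8 \right)}} + 717}{-1558 - 1685} = \frac{\frac{-7 + 24 \left(3 - 18\right)}{-450 + \frac{\sqrt{-16 + 8}}{3}} + 717}{-1558 - 1685} = \frac{\frac{-7 + 24 \left(-15\right)}{-450 + \frac{\sqrt{-8}}{3}} + 717}{-3243} = \left(\frac{-7 - 360}{-450 + \frac{2 i \sqrt{2}}{3}} + 717\right) \left(- \frac{1}{3243}\right) = \left(- \frac{367}{-450 + \frac{2 i \sqrt{2}}{3}} + 717\right) \left(- \frac{1}{3243}\right) = \left(717 - \frac{367}{-450 + \frac{2 i \sqrt{2}}{3}}\right) \left(- \frac{1}{3243}\right) = - \frac{239}{1081} + \frac{367}{3243 \left(-450 + \frac{2 i \sqrt{2}}{3}\right)}$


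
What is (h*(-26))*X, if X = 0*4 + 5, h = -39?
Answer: 5070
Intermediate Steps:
X = 5 (X = 0 + 5 = 5)
(h*(-26))*X = -39*(-26)*5 = 1014*5 = 5070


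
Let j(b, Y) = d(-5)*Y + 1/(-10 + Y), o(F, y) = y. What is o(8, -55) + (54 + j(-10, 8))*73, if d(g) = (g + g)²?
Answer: 124501/2 ≈ 62251.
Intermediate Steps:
d(g) = 4*g² (d(g) = (2*g)² = 4*g²)
j(b, Y) = 1/(-10 + Y) + 100*Y (j(b, Y) = (4*(-5)²)*Y + 1/(-10 + Y) = (4*25)*Y + 1/(-10 + Y) = 100*Y + 1/(-10 + Y) = 1/(-10 + Y) + 100*Y)
o(8, -55) + (54 + j(-10, 8))*73 = -55 + (54 + (1 - 1000*8 + 100*8²)/(-10 + 8))*73 = -55 + (54 + (1 - 8000 + 100*64)/(-2))*73 = -55 + (54 - (1 - 8000 + 6400)/2)*73 = -55 + (54 - ½*(-1599))*73 = -55 + (54 + 1599/2)*73 = -55 + (1707/2)*73 = -55 + 124611/2 = 124501/2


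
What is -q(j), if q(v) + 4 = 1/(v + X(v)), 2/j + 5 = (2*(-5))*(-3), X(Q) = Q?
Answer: -9/4 ≈ -2.2500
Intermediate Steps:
j = 2/25 (j = 2/(-5 + (2*(-5))*(-3)) = 2/(-5 - 10*(-3)) = 2/(-5 + 30) = 2/25 ≈ 0.080000)
q(v) = -4 + 1/(2*v) (q(v) = -4 + 1/(v + v) = -4 + 1/(2*v))
-q(j) = -(-4 + 1/(2*(2/25))) = -(-4 + (½)*(25/2)) = -(-4 + 25/4) = -1*9/4 = -9/4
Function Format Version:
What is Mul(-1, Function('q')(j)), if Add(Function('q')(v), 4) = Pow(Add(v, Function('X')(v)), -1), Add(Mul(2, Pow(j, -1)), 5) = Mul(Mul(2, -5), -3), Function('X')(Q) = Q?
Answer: Rational(-9, 4) ≈ -2.2500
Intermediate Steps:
j = Rational(2, 25) (j = Mul(2, Pow(Add(-5, Mul(Mul(2, -5), -3)), -1)) = Mul(2, Pow(Add(-5, Mul(-10, -3)), -1)) = Mul(2, Pow(Add(-5, 30), -1)) = Mul(2, Pow(25, -1)) = Mul(2, Rational(1, 25)) = Rational(2, 25) ≈ 0.080000)
Function('q')(v) = Add(-4, Mul(Rational(1, 2), Pow(v, -1))) (Function('q')(v) = Add(-4, Pow(Add(v, v), -1)) = Add(-4, Pow(Mul(2, v), -1)) = Add(-4, Mul(Rational(1, 2), Pow(v, -1))))
Mul(-1, Function('q')(j)) = Mul(-1, Add(-4, Mul(Rational(1, 2), Pow(Rational(2, 25), -1)))) = Mul(-1, Add(-4, Mul(Rational(1, 2), Rational(25, 2)))) = Mul(-1, Add(-4, Rational(25, 4))) = Mul(-1, Rational(9, 4)) = Rational(-9, 4)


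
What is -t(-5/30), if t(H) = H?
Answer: ⅙ ≈ 0.16667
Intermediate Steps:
-t(-5/30) = -(-5)/30 = -1*(-⅙) = ⅙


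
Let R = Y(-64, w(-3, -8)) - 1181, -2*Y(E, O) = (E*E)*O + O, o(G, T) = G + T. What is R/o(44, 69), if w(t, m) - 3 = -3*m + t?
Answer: -50345/113 ≈ -445.53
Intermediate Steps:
w(t, m) = 3 + t - 3*m (w(t, m) = 3 + (-3*m + t) = 3 + (t - 3*m) = 3 + t - 3*m)
Y(E, O) = -O/2 - O*E**2/2 (Y(E, O) = -((E*E)*O + O)/2 = -(E**2*O + O)/2 = -(O*E**2 + O)/2 = -(O + O*E**2)/2 = -O/2 - O*E**2/2)
R = -50345 (R = -(3 - 3 - 3*(-8))*(1 + (-64)**2)/2 - 1181 = -(3 - 3 + 24)*(1 + 4096)/2 - 1181 = -1/2*24*4097 - 1181 = -49164 - 1181 = -50345)
R/o(44, 69) = -50345/(44 + 69) = -50345/113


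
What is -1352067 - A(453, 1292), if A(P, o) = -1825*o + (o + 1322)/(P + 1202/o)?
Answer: 294947774443/293239 ≈ 1.0058e+6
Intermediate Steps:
A(P, o) = -1825*o + (1322 + o)/(P + 1202/o)
-1352067 - A(453, 1292) = -1352067 - 1292*(-2192328 + 1292 - 1825*453*1292)/(1202 + 453*1292) = -1352067 - 1292*(-2192328 + 1292 - 1068128700)/(1202 + 585276) = -1352067 - 1292*(-1070319736)/586478 = -1352067 - 1*(-691426549456/293239) = -1352067 + 691426549456/293239 = 294947774443/293239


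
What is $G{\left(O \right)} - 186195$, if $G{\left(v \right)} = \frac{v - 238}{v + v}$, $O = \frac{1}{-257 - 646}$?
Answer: $- \frac{157475}{2} \approx -78738.0$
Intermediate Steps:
$O = - \frac{1}{903}$ ($O = \frac{1}{-903} = - \frac{1}{903} \approx -0.0011074$)
$G{\left(v \right)} = \frac{-238 + v}{2 v}$
$G{\left(O \right)} - 186195 = \frac{-238 - \frac{1}{903}}{2 \left(- \frac{1}{903}\right)} - 186195 = \frac{1}{2} \left(-903\right) \left(- \frac{214915}{903}\right) - 186195 = \frac{214915}{2} - 186195 = - \frac{157475}{2}$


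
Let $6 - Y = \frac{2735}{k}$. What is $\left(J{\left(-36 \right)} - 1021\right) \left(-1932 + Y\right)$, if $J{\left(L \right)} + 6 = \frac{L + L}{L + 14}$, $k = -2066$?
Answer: $\frac{44778026441}{22726} \approx 1.9703 \cdot 10^{6}$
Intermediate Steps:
$Y = \frac{15131}{2066}$ ($Y = 6 - \frac{2735}{-2066} = 6 - 2735 \left(- \frac{1}{2066}\right) = 6 - - \frac{2735}{2066} = 6 + \frac{2735}{2066} = \frac{15131}{2066} \approx 7.3238$)
$J{\left(L \right)} = -6 + \frac{2 L}{14 + L}$ ($J{\left(L \right)} = -6 + \frac{L + L}{L + 14} = -6 + \frac{2 L}{14 + L}$)
$\left(J{\left(-36 \right)} - 1021\right) \left(-1932 + Y\right) = \left(\frac{4 \left(-21 - -36\right)}{14 - 36} - 1021\right) \left(-1932 + \frac{15131}{2066}\right) = \left(\frac{4 \left(-21 + 36\right)}{-22} - 1021\right) \left(- \frac{3976381}{2066}\right) = \left(4 \left(- \frac{1}{22}\right) 15 - 1021\right) \left(- \frac{3976381}{2066}\right) = \left(- \frac{30}{11} - 1021\right) \left(- \frac{3976381}{2066}\right) = \left(- \frac{11261}{11}\right) \left(- \frac{3976381}{2066}\right) = \frac{44778026441}{22726}$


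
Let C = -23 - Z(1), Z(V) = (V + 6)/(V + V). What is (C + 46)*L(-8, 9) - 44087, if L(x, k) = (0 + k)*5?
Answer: -86419/2 ≈ -43210.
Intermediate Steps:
Z(V) = (6 + V)/(2*V) (Z(V) = (6 + V)/((2*V)) = (6 + V)*(1/(2*V)) = (6 + V)/(2*V))
L(x, k) = 5*k (L(x, k) = k*5 = 5*k)
C = -53/2 (C = -23 - (6 + 1)/(2*1) = -23 - 7/2 = -53/2 ≈ -26.500)
(C + 46)*L(-8, 9) - 44087 = (-53/2 + 46)*(5*9) - 44087 = (39/2)*45 - 44087 = 1755/2 - 44087 = -86419/2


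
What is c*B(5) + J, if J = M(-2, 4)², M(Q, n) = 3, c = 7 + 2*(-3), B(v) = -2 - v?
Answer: 2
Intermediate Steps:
c = 1 (c = 7 - 6 = 1)
J = 9 (J = 3² = 9)
c*B(5) + J = 1*(-2 - 1*5) + 9 = 1*(-2 - 5) + 9 = 1*(-7) + 9 = -7 + 9 = 2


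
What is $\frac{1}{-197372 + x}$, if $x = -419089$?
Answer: $- \frac{1}{616461} \approx -1.6222 \cdot 10^{-6}$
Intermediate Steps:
$\frac{1}{-197372 + x} = \frac{1}{-197372 - 419089} = \frac{1}{-616461} = - \frac{1}{616461}$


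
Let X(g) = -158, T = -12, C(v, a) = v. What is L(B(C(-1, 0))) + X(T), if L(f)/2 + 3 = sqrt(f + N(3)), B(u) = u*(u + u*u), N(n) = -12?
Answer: -164 + 4*I*sqrt(3) ≈ -164.0 + 6.9282*I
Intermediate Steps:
B(u) = u*(u + u**2)
L(f) = -6 + 2*sqrt(-12 + f) (L(f) = -6 + 2*sqrt(f - 12) = -6 + 2*sqrt(-12 + f))
L(B(C(-1, 0))) + X(T) = (-6 + 2*sqrt(-12 + (-1)**2*(1 - 1))) - 158 = (-6 + 2*sqrt(-12 + 1*0)) - 158 = (-6 + 2*sqrt(-12 + 0)) - 158 = (-6 + 2*sqrt(-12)) - 158 = (-6 + 2*(2*I*sqrt(3))) - 158 = (-6 + 4*I*sqrt(3)) - 158 = -164 + 4*I*sqrt(3)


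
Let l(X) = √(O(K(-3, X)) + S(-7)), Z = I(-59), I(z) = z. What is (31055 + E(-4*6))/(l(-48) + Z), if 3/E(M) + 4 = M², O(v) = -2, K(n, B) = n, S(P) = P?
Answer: -1048044317/1996280 - 53290389*I/1996280 ≈ -525.0 - 26.695*I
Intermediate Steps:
Z = -59
l(X) = 3*I (l(X) = √(-2 - 7) = √(-9) = 3*I)
E(M) = 3/(-4 + M²)
(31055 + E(-4*6))/(l(-48) + Z) = (31055 + 3/(-4 + (-4*6)²))/(3*I - 59) = (31055 + 3/(-4 + (-24)²))/(-59 + 3*I) = (31055 + 3/(-4 + 576))*((-59 - 3*I)/3490) = (31055 + 3/572)*((-59 - 3*I)/3490) = 17763463*((-59 - 3*I)/3490)/572 = 17763463*(-59 - 3*I)/1996280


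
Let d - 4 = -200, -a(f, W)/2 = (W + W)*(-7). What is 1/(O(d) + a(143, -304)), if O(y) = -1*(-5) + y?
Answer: -1/8703 ≈ -0.00011490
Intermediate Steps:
a(f, W) = 28*W (a(f, W) = -2*(W + W)*(-7) = -2*2*W*(-7) = -(-28)*W = 28*W)
d = -196 (d = 4 - 200 = -196)
O(y) = 5 + y
1/(O(d) + a(143, -304)) = 1/((5 - 196) + 28*(-304)) = 1/(-191 - 8512) = 1/(-8703) = -1/8703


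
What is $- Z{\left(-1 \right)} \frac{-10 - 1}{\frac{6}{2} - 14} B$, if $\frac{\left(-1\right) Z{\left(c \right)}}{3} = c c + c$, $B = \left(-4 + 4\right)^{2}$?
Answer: $0$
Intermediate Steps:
$B = 0$ ($B = 0^{2} = 0$)
$Z{\left(c \right)} = - 3 c - 3 c^{2}$ ($Z{\left(c \right)} = - 3 \left(c c + c\right) = - 3 \left(c^{2} + c\right) = - 3 \left(c + c^{2}\right) = - 3 c - 3 c^{2}$)
$- Z{\left(-1 \right)} \frac{-10 - 1}{\frac{6}{2} - 14} B = - \left(-3\right) \left(-1\right) \left(1 - 1\right) \frac{-10 - 1}{\frac{6}{2} - 14} \cdot 0 = - \left(-3\right) \left(-1\right) 0 \left(- \frac{11}{6 \cdot \frac{1}{2} - 14}\right) 0 = \left(-1\right) 0 \left(- \frac{11}{3 - 14}\right) 0 = 0 \left(- \frac{11}{-11}\right) 0 = 0 \left(\left(-11\right) \left(- \frac{1}{11}\right)\right) 0 = 0 \cdot 1 \cdot 0 = 0 \cdot 0 = 0$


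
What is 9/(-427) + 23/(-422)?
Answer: -13619/180194 ≈ -0.075580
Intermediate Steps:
9/(-427) + 23/(-422) = 9*(-1/427) + 23*(-1/422) = -9/427 - 23/422 = -13619/180194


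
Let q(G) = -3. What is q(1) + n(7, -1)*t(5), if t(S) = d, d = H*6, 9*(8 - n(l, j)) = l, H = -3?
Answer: -133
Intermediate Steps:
n(l, j) = 8 - l/9
d = -18 (d = -3*6 = -18)
t(S) = -18
q(1) + n(7, -1)*t(5) = -3 + (8 - 1/9*7)*(-18) = -3 + (8 - 7/9)*(-18) = -3 + (65/9)*(-18) = -3 - 130 = -133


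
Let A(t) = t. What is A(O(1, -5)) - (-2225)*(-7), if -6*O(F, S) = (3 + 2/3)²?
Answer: -841171/54 ≈ -15577.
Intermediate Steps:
O(F, S) = -121/54 (O(F, S) = -(3 + 2/3)²/6 = -(3 + 2*(⅓))²/6 = -(3 + ⅔)²/6 = -(11/3)²/6 = -⅙*121/9 = -121/54)
A(O(1, -5)) - (-2225)*(-7) = -121/54 - (-2225)*(-7) = -121/54 - 445*35 = -121/54 - 15575 = -841171/54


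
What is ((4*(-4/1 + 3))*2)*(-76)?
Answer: 608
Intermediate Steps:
((4*(-4/1 + 3))*2)*(-76) = ((4*(-4*1 + 3))*2)*(-76) = ((4*(-4 + 3))*2)*(-76) = ((4*(-1))*2)*(-76) = -4*2*(-76) = -8*(-76) = 608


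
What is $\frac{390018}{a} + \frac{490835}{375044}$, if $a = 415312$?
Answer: $\frac{43765447039}{19470034216} \approx 2.2478$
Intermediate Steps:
$\frac{390018}{a} + \frac{490835}{375044} = \frac{390018}{415312} + \frac{490835}{375044} = 390018 \cdot \frac{1}{415312} + 490835 \cdot \frac{1}{375044} = \frac{195009}{207656} + \frac{490835}{375044} = \frac{43765447039}{19470034216}$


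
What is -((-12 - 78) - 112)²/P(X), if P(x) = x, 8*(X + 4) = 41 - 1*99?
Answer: 163216/45 ≈ 3627.0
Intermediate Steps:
X = -45/4 (X = -4 + (41 - 1*99)/8 = -4 + (41 - 99)/8 = -4 + (⅛)*(-58) = -4 - 29/4 = -45/4 ≈ -11.250)
-((-12 - 78) - 112)²/P(X) = -((-12 - 78) - 112)²/(-45/4) = -(-90 - 112)²*(-4)/45 = -(-202)²*(-4)/45 = -40804*(-4)/45 = -1*(-163216/45) = 163216/45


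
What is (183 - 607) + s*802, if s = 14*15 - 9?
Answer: 160778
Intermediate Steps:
s = 201 (s = 210 - 9 = 201)
(183 - 607) + s*802 = (183 - 607) + 201*802 = -424 + 161202 = 160778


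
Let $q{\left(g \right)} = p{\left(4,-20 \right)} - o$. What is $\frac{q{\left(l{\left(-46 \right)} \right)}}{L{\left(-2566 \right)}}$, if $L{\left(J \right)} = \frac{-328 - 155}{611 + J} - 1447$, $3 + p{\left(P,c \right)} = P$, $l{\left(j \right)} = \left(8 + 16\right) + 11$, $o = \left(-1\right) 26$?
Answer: $- \frac{2295}{122974} \approx -0.018662$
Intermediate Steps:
$o = -26$
$l{\left(j \right)} = 35$ ($l{\left(j \right)} = 24 + 11 = 35$)
$p{\left(P,c \right)} = -3 + P$
$L{\left(J \right)} = -1447 - \frac{483}{611 + J}$ ($L{\left(J \right)} = - \frac{483}{611 + J} - 1447 = -1447 - \frac{483}{611 + J}$)
$q{\left(g \right)} = 27$ ($q{\left(g \right)} = \left(-3 + 4\right) - -26 = 1 + 26 = 27$)
$\frac{q{\left(l{\left(-46 \right)} \right)}}{L{\left(-2566 \right)}} = \frac{27}{\frac{1}{611 - 2566} \left(-884600 - -3713002\right)} = \frac{27}{\frac{1}{-1955} \left(-884600 + 3713002\right)} = \frac{27}{\left(- \frac{1}{1955}\right) 2828402} = \frac{27}{- \frac{122974}{85}} = 27 \left(- \frac{85}{122974}\right) = - \frac{2295}{122974}$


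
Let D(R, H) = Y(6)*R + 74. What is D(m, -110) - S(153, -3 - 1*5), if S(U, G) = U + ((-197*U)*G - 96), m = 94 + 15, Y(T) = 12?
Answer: -239803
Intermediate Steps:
m = 109
D(R, H) = 74 + 12*R (D(R, H) = 12*R + 74 = 74 + 12*R)
S(U, G) = -96 + U - 197*G*U (S(U, G) = U + (-197*G*U - 96) = U + (-96 - 197*G*U) = -96 + U - 197*G*U)
D(m, -110) - S(153, -3 - 1*5) = (74 + 12*109) - (-96 + 153 - 197*(-3 - 1*5)*153) = (74 + 1308) - (-96 + 153 - 197*(-3 - 5)*153) = 1382 - (-96 + 153 - 197*(-8)*153) = 1382 - (-96 + 153 + 241128) = 1382 - 1*241185 = 1382 - 241185 = -239803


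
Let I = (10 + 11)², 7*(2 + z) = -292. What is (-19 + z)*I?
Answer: -27657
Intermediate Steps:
z = -306/7 (z = -2 + (⅐)*(-292) = -2 - 292/7 = -306/7 ≈ -43.714)
I = 441 (I = 21² = 441)
(-19 + z)*I = (-19 - 306/7)*441 = -439/7*441 = -27657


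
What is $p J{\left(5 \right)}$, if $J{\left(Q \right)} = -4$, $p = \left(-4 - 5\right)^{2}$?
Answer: $-324$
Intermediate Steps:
$p = 81$ ($p = \left(-9\right)^{2} = 81$)
$p J{\left(5 \right)} = 81 \left(-4\right) = -324$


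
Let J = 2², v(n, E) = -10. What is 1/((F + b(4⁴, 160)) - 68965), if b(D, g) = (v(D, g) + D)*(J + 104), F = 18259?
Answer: -1/24138 ≈ -4.1428e-5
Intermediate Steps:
J = 4
b(D, g) = -1080 + 108*D (b(D, g) = (-10 + D)*(4 + 104) = (-10 + D)*108 = -1080 + 108*D)
1/((F + b(4⁴, 160)) - 68965) = 1/((18259 + (-1080 + 108*4⁴)) - 68965) = 1/((18259 + (-1080 + 108*256)) - 68965) = 1/((18259 + (-1080 + 27648)) - 68965) = 1/((18259 + 26568) - 68965) = 1/(44827 - 68965) = 1/(-24138) = -1/24138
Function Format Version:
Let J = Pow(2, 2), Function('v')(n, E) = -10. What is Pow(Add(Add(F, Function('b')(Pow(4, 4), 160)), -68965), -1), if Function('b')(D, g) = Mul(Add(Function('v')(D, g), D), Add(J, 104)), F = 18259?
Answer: Rational(-1, 24138) ≈ -4.1428e-5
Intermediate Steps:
J = 4
Function('b')(D, g) = Add(-1080, Mul(108, D)) (Function('b')(D, g) = Mul(Add(-10, D), Add(4, 104)) = Mul(Add(-10, D), 108) = Add(-1080, Mul(108, D)))
Pow(Add(Add(F, Function('b')(Pow(4, 4), 160)), -68965), -1) = Pow(Add(Add(18259, Add(-1080, Mul(108, Pow(4, 4)))), -68965), -1) = Pow(Add(Add(18259, Add(-1080, Mul(108, 256))), -68965), -1) = Pow(Add(Add(18259, Add(-1080, 27648)), -68965), -1) = Pow(Add(Add(18259, 26568), -68965), -1) = Pow(Add(44827, -68965), -1) = Pow(-24138, -1) = Rational(-1, 24138)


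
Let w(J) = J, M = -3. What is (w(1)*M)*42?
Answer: -126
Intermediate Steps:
(w(1)*M)*42 = (1*(-3))*42 = -3*42 = -126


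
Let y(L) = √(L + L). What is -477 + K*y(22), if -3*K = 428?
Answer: -477 - 856*√11/3 ≈ -1423.3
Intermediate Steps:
K = -428/3 (K = -⅓*428 = -428/3 ≈ -142.67)
y(L) = √2*√L (y(L) = √(2*L) = √2*√L)
-477 + K*y(22) = -477 - 428*√2*√22/3 = -477 - 856*√11/3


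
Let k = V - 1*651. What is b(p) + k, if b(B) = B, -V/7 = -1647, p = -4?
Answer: 10874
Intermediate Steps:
V = 11529 (V = -7*(-1647) = 11529)
k = 10878 (k = 11529 - 1*651 = 11529 - 651 = 10878)
b(p) + k = -4 + 10878 = 10874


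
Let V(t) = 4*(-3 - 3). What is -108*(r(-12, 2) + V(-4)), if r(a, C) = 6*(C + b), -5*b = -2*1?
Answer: 5184/5 ≈ 1036.8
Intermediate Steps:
V(t) = -24 (V(t) = 4*(-6) = -24)
b = 2/5 (b = -(-2)/5 = -1/5*(-2) = 2/5 ≈ 0.40000)
r(a, C) = 12/5 + 6*C (r(a, C) = 6*(C + 2/5) = 6*(2/5 + C) = 12/5 + 6*C)
-108*(r(-12, 2) + V(-4)) = -108*((12/5 + 6*2) - 24) = -108*((12/5 + 12) - 24) = -108*(72/5 - 24) = -108*(-48/5) = 5184/5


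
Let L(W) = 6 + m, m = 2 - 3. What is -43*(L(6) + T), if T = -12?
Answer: 301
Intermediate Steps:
m = -1
L(W) = 5 (L(W) = 6 - 1 = 5)
-43*(L(6) + T) = -43*(5 - 12) = -43*(-7) = 301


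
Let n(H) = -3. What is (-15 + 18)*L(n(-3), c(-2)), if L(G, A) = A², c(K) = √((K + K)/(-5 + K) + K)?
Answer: -30/7 ≈ -4.2857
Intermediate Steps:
c(K) = √(K + 2*K/(-5 + K)) (c(K) = √((2*K)/(-5 + K) + K) = √(2*K/(-5 + K) + K) = √(K + 2*K/(-5 + K)))
(-15 + 18)*L(n(-3), c(-2)) = (-15 + 18)*(√(-2*(-3 - 2)/(-5 - 2)))² = 3*(√(-2*(-5)/(-7)))² = 3*(√(-2*(-⅐)*(-5)))² = 3*(√(-10/7))² = 3*(I*√70/7)² = 3*(-10/7) = -30/7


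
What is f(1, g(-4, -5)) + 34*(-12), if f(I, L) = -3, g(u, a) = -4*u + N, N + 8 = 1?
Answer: -411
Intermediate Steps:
N = -7 (N = -8 + 1 = -7)
g(u, a) = -7 - 4*u (g(u, a) = -4*u - 7 = -7 - 4*u)
f(1, g(-4, -5)) + 34*(-12) = -3 + 34*(-12) = -3 - 408 = -411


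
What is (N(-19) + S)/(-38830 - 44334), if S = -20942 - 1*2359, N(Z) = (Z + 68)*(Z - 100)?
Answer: 7283/20791 ≈ 0.35030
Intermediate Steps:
N(Z) = (-100 + Z)*(68 + Z) (N(Z) = (68 + Z)*(-100 + Z) = (-100 + Z)*(68 + Z))
S = -23301 (S = -20942 - 2359 = -23301)
(N(-19) + S)/(-38830 - 44334) = ((-6800 + (-19)² - 32*(-19)) - 23301)/(-38830 - 44334) = ((-6800 + 361 + 608) - 23301)/(-83164) = (-5831 - 23301)*(-1/83164) = -29132*(-1/83164) = 7283/20791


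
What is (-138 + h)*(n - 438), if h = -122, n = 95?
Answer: 89180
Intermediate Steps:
(-138 + h)*(n - 438) = (-138 - 122)*(95 - 438) = -260*(-343) = 89180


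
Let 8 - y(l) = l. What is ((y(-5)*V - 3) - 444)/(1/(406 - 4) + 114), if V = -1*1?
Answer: -184920/45829 ≈ -4.0350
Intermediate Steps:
y(l) = 8 - l
V = -1
((y(-5)*V - 3) - 444)/(1/(406 - 4) + 114) = (((8 - 1*(-5))*(-1) - 3) - 444)/(1/(406 - 4) + 114) = (((8 + 5)*(-1) - 3) - 444)/(1/402 + 114) = ((13*(-1) - 3) - 444)/(1/402 + 114) = ((-13 - 3) - 444)/(45829/402) = (-16 - 444)*(402/45829) = -460*402/45829 = -184920/45829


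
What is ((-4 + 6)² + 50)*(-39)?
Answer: -2106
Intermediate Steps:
((-4 + 6)² + 50)*(-39) = (2² + 50)*(-39) = (4 + 50)*(-39) = 54*(-39) = -2106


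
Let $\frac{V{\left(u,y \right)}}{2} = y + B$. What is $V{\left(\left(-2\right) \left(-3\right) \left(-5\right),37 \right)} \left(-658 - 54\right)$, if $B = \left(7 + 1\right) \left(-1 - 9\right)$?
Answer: $61232$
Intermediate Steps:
$B = -80$ ($B = 8 \left(-10\right) = -80$)
$V{\left(u,y \right)} = -160 + 2 y$ ($V{\left(u,y \right)} = 2 \left(y - 80\right) = 2 \left(-80 + y\right) = -160 + 2 y$)
$V{\left(\left(-2\right) \left(-3\right) \left(-5\right),37 \right)} \left(-658 - 54\right) = \left(-160 + 2 \cdot 37\right) \left(-658 - 54\right) = \left(-160 + 74\right) \left(-712\right) = \left(-86\right) \left(-712\right) = 61232$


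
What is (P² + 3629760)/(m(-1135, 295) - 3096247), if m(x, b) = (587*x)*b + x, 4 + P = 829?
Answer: -4310385/199639657 ≈ -0.021591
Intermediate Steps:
P = 825 (P = -4 + 829 = 825)
m(x, b) = x + 587*b*x (m(x, b) = 587*b*x + x = x + 587*b*x)
(P² + 3629760)/(m(-1135, 295) - 3096247) = (825² + 3629760)/(-1135*(1 + 587*295) - 3096247) = (680625 + 3629760)/(-1135*(1 + 173165) - 3096247) = 4310385/(-1135*173166 - 3096247) = 4310385/(-196543410 - 3096247) = 4310385/(-199639657) = 4310385*(-1/199639657) = -4310385/199639657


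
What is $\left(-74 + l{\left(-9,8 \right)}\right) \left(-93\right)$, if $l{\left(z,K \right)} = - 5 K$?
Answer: $10602$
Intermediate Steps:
$\left(-74 + l{\left(-9,8 \right)}\right) \left(-93\right) = \left(-74 - 40\right) \left(-93\right) = \left(-114\right) \left(-93\right) = 10602$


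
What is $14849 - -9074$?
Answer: $23923$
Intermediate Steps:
$14849 - -9074 = 14849 + 9074 = 23923$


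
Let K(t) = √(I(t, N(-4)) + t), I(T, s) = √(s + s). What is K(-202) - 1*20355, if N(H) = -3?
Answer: -20355 + √(-202 + I*√6) ≈ -20355.0 + 14.213*I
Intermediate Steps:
I(T, s) = √2*√s (I(T, s) = √(2*s) = √2*√s)
K(t) = √(t + I*√6) (K(t) = √(√2*√(-3) + t) = √(√2*(I*√3) + t) = √(I*√6 + t) = √(t + I*√6))
K(-202) - 1*20355 = √(-202 + I*√6) - 1*20355 = √(-202 + I*√6) - 20355 = -20355 + √(-202 + I*√6)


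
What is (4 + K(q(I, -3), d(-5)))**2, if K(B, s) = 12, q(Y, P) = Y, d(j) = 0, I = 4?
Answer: 256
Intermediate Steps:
(4 + K(q(I, -3), d(-5)))**2 = (4 + 12)**2 = 16**2 = 256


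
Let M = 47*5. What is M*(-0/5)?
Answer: 0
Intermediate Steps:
M = 235
M*(-0/5) = 235*(-0/5) = 235*(-2*0) = 235*0 = 0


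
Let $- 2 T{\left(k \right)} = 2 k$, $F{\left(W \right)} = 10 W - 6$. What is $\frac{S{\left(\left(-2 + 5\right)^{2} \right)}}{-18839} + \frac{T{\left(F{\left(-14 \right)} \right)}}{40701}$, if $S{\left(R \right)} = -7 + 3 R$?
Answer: $\frac{1936474}{766766139} \approx 0.0025255$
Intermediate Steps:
$F{\left(W \right)} = -6 + 10 W$
$T{\left(k \right)} = - k$ ($T{\left(k \right)} = - \frac{2 k}{2} = - k$)
$\frac{S{\left(\left(-2 + 5\right)^{2} \right)}}{-18839} + \frac{T{\left(F{\left(-14 \right)} \right)}}{40701} = \frac{-7 + 3 \left(-2 + 5\right)^{2}}{-18839} + \frac{\left(-1\right) \left(-6 + 10 \left(-14\right)\right)}{40701} = \left(-7 + 3 \cdot 3^{2}\right) \left(- \frac{1}{18839}\right) + - (-6 - 140) \frac{1}{40701} = \left(-7 + 3 \cdot 9\right) \left(- \frac{1}{18839}\right) + \left(-1\right) \left(-146\right) \frac{1}{40701} = \left(-7 + 27\right) \left(- \frac{1}{18839}\right) + 146 \cdot \frac{1}{40701} = 20 \left(- \frac{1}{18839}\right) + \frac{146}{40701} = - \frac{20}{18839} + \frac{146}{40701} = \frac{1936474}{766766139}$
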